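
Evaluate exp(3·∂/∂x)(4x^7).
4 x^{7} + 84 x^{6} + 756 x^{5} + 3780 x^{4} + 11340 x^{3} + 20412 x^{2} + 20412 x + 8748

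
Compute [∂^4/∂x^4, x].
4\frac{d^{3}}{dx^{3}}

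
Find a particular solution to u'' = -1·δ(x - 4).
-\frac{|x - 4|}{2}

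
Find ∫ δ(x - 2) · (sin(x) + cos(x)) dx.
\cos{\left(2 \right)} + \sin{\left(2 \right)}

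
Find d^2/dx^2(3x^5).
60 x^{3}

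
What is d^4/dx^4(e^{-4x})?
256 e^{- 4 x}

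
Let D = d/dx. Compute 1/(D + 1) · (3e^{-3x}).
- \frac{3 e^{- 3 x}}{2}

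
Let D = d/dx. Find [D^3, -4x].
-12D^{2}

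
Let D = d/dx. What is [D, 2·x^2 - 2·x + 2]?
4 x - 2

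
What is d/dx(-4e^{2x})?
- 8 e^{2 x}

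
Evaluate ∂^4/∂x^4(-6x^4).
-144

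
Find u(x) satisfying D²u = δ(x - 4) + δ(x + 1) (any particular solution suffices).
\frac{|x - 4|}{2} + \frac{|x + 1|}{2}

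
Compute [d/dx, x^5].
5 x^{4}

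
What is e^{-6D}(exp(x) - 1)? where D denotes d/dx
e^{x - 6} - 1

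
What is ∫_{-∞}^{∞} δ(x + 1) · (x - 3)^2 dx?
16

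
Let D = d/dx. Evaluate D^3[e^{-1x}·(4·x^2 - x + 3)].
\left(- 4 x^{2} + 25 x - 30\right) e^{- x}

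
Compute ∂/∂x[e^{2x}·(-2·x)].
\left(- 4 x - 2\right) e^{2 x}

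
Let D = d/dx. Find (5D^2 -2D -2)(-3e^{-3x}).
- 147 e^{- 3 x}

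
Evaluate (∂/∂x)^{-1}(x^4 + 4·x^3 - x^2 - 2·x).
\frac{x^{5}}{5} + x^{4} - \frac{x^{3}}{3} - x^{2}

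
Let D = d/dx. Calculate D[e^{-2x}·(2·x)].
2 \left(1 - 2 x\right) e^{- 2 x}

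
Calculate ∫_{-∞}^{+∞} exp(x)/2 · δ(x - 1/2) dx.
\frac{e^{\frac{1}{2}}}{2}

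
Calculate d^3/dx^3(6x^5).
360 x^{2}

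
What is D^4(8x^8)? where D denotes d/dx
13440 x^{4}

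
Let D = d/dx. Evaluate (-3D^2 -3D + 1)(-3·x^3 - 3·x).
- 3 x^{3} + 27 x^{2} + 51 x + 9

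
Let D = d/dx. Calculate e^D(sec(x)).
\sec{\left(x + 1 \right)}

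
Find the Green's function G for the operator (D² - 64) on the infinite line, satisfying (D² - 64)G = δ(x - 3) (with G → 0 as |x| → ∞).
-\frac{e^{-8|x - 3|}}{16}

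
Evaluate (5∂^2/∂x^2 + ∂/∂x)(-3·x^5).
15 x^{3} \left(- x - 20\right)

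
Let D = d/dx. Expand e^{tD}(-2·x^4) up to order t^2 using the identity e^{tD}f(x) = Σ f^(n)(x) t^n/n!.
2 x^{2} \left(- 6 t^{2} - 4 t x - x^{2}\right)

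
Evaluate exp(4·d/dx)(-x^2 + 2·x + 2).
- x^{2} - 6 x - 6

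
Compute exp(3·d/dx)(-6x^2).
- 6 x^{2} - 36 x - 54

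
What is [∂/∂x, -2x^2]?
- 4 x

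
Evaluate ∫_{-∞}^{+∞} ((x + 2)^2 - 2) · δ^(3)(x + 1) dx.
0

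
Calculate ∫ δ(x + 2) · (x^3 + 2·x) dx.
-12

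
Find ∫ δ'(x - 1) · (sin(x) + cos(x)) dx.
- \cos{\left(1 \right)} + \sin{\left(1 \right)}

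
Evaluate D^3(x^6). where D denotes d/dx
120 x^{3}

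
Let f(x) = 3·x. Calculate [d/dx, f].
3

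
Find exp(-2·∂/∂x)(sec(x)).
\sec{\left(x - 2 \right)}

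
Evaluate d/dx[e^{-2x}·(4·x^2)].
8 x \left(1 - x\right) e^{- 2 x}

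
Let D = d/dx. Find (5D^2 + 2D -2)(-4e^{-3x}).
- 148 e^{- 3 x}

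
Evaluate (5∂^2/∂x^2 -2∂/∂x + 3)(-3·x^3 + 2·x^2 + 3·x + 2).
- 9 x^{3} + 24 x^{2} - 89 x + 20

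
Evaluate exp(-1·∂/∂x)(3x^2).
3 x^{2} - 6 x + 3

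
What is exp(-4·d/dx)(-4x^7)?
- 4 x^{7} + 112 x^{6} - 1344 x^{5} + 8960 x^{4} - 35840 x^{3} + 86016 x^{2} - 114688 x + 65536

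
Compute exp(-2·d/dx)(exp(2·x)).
e^{2 x - 4}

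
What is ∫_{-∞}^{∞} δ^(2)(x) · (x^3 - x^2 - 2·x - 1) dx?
-2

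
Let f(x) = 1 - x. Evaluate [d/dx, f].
-1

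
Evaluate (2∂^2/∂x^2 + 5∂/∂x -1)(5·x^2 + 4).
- 5 x^{2} + 50 x + 16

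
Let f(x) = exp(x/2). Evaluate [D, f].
\frac{e^{\frac{x}{2}}}{2}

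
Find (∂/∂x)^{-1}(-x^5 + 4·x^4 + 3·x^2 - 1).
- \frac{x^{6}}{6} + \frac{4 x^{5}}{5} + x^{3} - x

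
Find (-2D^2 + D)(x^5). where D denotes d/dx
5 x^{3} \left(x - 8\right)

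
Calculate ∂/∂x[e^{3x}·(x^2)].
x \left(3 x + 2\right) e^{3 x}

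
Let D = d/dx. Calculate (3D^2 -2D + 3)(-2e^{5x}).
- 136 e^{5 x}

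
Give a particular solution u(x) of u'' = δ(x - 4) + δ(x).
\frac{|x - 4|}{2} + \frac{|x|}{2}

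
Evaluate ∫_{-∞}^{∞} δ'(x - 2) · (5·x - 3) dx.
-5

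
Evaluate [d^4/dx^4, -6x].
-24\frac{d^{3}}{dx^{3}}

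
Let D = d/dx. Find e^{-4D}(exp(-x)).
e^{4 - x}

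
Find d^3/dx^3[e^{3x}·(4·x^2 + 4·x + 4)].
\left(108 x^{2} + 324 x + 288\right) e^{3 x}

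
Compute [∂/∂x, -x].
-1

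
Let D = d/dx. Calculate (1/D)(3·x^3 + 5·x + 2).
\frac{3 x^{4}}{4} + \frac{5 x^{2}}{2} + 2 x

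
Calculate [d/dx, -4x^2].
- 8 x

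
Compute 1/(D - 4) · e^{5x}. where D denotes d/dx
e^{5 x}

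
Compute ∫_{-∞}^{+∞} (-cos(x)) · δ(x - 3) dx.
- \cos{\left(3 \right)}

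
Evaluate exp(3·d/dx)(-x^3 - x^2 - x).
- x^{3} - 10 x^{2} - 34 x - 39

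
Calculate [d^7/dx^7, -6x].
-42\frac{d^{6}}{dx^{6}}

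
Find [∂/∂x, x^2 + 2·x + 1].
2 x + 2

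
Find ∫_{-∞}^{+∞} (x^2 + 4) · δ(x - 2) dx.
8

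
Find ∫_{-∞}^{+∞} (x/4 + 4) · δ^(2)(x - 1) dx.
0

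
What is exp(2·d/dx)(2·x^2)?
2 x^{2} + 8 x + 8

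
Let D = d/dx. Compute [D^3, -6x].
-18D^{2}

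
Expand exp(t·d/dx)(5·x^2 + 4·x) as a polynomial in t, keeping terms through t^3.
5 t^{2} + 2 t \left(5 x + 2\right) + 5 x^{2} + 4 x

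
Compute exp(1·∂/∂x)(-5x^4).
- 5 x^{4} - 20 x^{3} - 30 x^{2} - 20 x - 5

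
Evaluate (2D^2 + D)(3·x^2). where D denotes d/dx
6 x + 12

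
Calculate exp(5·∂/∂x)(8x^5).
8 x^{5} + 200 x^{4} + 2000 x^{3} + 10000 x^{2} + 25000 x + 25000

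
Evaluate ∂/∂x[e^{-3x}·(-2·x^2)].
2 x \left(3 x - 2\right) e^{- 3 x}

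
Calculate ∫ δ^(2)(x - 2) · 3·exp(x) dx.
3 e^{2}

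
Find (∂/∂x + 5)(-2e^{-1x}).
- 8 e^{- x}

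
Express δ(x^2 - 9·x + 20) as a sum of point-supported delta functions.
\frac{\delta(x - 5) + \delta(x - 4)}{1}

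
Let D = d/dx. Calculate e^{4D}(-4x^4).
- 4 x^{4} - 64 x^{3} - 384 x^{2} - 1024 x - 1024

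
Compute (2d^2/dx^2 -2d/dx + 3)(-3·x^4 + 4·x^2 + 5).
- 9 x^{4} + 24 x^{3} - 60 x^{2} - 16 x + 31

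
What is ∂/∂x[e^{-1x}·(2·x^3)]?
2 x^{2} \left(3 - x\right) e^{- x}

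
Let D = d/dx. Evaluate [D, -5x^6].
- 30 x^{5}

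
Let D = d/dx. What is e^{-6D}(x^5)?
x^{5} - 30 x^{4} + 360 x^{3} - 2160 x^{2} + 6480 x - 7776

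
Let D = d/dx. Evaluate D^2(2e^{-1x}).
2 e^{- x}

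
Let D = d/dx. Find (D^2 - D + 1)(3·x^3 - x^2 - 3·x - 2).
3 x^{3} - 10 x^{2} + 17 x - 1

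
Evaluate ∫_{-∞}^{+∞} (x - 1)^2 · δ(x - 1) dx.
0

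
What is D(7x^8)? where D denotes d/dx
56 x^{7}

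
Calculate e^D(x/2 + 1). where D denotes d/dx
\frac{x}{2} + \frac{3}{2}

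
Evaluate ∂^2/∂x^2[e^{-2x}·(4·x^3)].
8 x \left(2 x^{2} - 6 x + 3\right) e^{- 2 x}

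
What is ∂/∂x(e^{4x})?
4 e^{4 x}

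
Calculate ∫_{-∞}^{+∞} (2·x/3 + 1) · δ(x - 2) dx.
\frac{7}{3}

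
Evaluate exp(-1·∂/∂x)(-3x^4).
- 3 x^{4} + 12 x^{3} - 18 x^{2} + 12 x - 3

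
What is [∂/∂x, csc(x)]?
- \cot{\left(x \right)} \csc{\left(x \right)}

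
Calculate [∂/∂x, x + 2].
1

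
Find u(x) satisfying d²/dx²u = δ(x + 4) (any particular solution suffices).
\frac{|x + 4|}{2}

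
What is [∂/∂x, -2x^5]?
- 10 x^{4}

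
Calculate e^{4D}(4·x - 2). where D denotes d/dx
4 x + 14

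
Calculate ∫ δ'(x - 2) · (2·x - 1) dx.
-2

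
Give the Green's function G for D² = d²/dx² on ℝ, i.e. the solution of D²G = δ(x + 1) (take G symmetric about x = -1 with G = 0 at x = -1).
\frac{|x + 1|}{2}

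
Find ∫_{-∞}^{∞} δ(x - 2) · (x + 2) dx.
4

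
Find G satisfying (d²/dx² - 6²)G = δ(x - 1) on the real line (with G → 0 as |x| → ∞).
-\frac{e^{-6|x - 1|}}{12}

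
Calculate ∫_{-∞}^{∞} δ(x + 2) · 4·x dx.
-8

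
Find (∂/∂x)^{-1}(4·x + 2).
2 x^{2} + 2 x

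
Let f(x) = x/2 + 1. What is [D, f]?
\frac{1}{2}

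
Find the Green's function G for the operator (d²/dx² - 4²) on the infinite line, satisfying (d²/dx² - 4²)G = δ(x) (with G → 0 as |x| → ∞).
-\frac{e^{-4|x|}}{8}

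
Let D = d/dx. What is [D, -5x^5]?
- 25 x^{4}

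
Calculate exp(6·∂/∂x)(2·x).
2 x + 12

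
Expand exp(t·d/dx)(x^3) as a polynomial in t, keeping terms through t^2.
x \left(3 t^{2} + 3 t x + x^{2}\right)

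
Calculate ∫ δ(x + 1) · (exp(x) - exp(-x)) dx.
- 2 \sinh{\left(1 \right)}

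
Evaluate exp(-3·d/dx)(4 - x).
7 - x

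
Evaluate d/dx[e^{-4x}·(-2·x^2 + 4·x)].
4 \left(2 x^{2} - 5 x + 1\right) e^{- 4 x}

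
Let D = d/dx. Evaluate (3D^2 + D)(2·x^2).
4 x + 12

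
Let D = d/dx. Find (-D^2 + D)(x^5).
5 x^{3} \left(x - 4\right)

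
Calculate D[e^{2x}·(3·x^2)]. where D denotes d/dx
6 x \left(x + 1\right) e^{2 x}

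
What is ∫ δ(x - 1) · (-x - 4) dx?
-5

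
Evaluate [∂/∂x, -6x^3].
- 18 x^{2}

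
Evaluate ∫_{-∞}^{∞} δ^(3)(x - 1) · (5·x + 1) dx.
0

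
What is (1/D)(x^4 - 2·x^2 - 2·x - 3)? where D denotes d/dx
\frac{x^{5}}{5} - \frac{2 x^{3}}{3} - x^{2} - 3 x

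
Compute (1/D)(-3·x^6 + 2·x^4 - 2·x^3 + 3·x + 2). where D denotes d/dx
- \frac{3 x^{7}}{7} + \frac{2 x^{5}}{5} - \frac{x^{4}}{2} + \frac{3 x^{2}}{2} + 2 x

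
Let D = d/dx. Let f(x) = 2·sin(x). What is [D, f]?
2 \cos{\left(x \right)}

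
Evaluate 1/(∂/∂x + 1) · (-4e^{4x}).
- \frac{4 e^{4 x}}{5}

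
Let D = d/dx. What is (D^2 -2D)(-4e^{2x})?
0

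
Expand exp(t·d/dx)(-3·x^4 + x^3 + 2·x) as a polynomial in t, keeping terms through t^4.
- 3 t^{4} + t^{3} \left(1 - 12 x\right) - 3 t^{2} x \left(6 x - 1\right) + t \left(- 12 x^{3} + 3 x^{2} + 2\right) - 3 x^{4} + x^{3} + 2 x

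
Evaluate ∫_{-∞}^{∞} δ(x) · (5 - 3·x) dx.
5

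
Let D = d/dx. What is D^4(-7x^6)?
- 2520 x^{2}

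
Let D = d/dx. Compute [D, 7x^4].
28 x^{3}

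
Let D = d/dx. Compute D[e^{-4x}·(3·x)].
3 \left(1 - 4 x\right) e^{- 4 x}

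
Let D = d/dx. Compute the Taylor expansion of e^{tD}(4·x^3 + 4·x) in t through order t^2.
12 t^{2} x + 4 t \left(3 x^{2} + 1\right) + 4 x^{3} + 4 x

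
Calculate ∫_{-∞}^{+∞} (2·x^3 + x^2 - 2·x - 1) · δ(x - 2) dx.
15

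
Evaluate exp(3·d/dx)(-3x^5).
- 3 x^{5} - 45 x^{4} - 270 x^{3} - 810 x^{2} - 1215 x - 729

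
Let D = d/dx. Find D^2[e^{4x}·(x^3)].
2 x \left(8 x^{2} + 12 x + 3\right) e^{4 x}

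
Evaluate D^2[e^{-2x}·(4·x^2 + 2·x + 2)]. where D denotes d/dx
8 \left(2 x^{2} - 3 x + 1\right) e^{- 2 x}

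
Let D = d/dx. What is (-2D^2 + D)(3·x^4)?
12 x^{2} \left(x - 6\right)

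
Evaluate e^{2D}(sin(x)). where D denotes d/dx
\sin{\left(x + 2 \right)}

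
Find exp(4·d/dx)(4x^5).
4 x^{5} + 80 x^{4} + 640 x^{3} + 2560 x^{2} + 5120 x + 4096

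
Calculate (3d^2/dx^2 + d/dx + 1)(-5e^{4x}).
- 265 e^{4 x}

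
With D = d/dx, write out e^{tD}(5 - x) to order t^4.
- t - x + 5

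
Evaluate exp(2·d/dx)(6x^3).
6 x^{3} + 36 x^{2} + 72 x + 48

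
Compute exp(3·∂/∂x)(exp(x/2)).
e^{\frac{x}{2} + \frac{3}{2}}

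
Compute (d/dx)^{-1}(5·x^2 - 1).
\frac{5 x^{3}}{3} - x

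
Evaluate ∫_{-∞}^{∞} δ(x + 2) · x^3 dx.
-8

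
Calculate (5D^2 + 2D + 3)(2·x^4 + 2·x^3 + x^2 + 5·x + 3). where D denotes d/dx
6 x^{4} + 22 x^{3} + 135 x^{2} + 79 x + 29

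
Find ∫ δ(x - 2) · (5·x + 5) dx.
15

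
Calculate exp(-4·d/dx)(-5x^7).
- 5 x^{7} + 140 x^{6} - 1680 x^{5} + 11200 x^{4} - 44800 x^{3} + 107520 x^{2} - 143360 x + 81920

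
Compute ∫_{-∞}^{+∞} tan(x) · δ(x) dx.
0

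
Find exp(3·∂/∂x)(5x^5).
5 x^{5} + 75 x^{4} + 450 x^{3} + 1350 x^{2} + 2025 x + 1215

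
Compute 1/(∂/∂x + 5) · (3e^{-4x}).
3 e^{- 4 x}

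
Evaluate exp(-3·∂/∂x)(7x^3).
7 x^{3} - 63 x^{2} + 189 x - 189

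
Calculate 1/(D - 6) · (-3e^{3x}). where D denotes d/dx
e^{3 x}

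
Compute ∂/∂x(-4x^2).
- 8 x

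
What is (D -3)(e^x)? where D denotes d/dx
- 2 e^{x}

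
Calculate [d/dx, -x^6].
- 6 x^{5}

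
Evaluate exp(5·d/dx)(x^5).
x^{5} + 25 x^{4} + 250 x^{3} + 1250 x^{2} + 3125 x + 3125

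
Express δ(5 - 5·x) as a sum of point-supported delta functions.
\frac{\delta(x - 1)}{5}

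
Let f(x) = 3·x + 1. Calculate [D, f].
3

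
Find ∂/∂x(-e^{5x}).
- 5 e^{5 x}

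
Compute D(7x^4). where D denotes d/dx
28 x^{3}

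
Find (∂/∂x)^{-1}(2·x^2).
\frac{2 x^{3}}{3}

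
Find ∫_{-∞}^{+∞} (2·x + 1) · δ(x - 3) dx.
7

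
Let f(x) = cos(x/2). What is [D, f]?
- \frac{\sin{\left(\frac{x}{2} \right)}}{2}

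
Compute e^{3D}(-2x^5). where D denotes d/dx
- 2 x^{5} - 30 x^{4} - 180 x^{3} - 540 x^{2} - 810 x - 486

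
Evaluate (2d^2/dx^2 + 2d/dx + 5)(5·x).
25 x + 10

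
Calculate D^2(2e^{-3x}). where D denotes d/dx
18 e^{- 3 x}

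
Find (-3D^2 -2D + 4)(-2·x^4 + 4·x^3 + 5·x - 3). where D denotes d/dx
- 8 x^{4} + 32 x^{3} + 48 x^{2} - 52 x - 22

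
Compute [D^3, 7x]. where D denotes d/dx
21D^{2}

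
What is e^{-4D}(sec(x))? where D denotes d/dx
\sec{\left(x - 4 \right)}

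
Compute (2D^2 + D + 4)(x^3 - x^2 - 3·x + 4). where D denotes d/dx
4 x^{3} - x^{2} - 2 x + 9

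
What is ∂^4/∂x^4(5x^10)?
25200 x^{6}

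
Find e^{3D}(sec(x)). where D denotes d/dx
\sec{\left(x + 3 \right)}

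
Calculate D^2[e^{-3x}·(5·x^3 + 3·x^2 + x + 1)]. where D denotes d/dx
3 \left(15 x^{3} - 21 x^{2} + x + 3\right) e^{- 3 x}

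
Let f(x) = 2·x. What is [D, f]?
2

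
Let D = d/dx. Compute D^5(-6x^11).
- 332640 x^{6}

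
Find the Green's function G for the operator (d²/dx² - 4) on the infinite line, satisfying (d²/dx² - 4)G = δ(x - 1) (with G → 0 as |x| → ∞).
-\frac{e^{-2|x - 1|}}{4}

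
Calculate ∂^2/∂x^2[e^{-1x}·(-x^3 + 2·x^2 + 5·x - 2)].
\left(- x^{3} + 8 x^{2} - 9 x - 8\right) e^{- x}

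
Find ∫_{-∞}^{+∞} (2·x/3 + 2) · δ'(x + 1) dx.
- \frac{2}{3}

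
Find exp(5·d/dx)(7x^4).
7 x^{4} + 140 x^{3} + 1050 x^{2} + 3500 x + 4375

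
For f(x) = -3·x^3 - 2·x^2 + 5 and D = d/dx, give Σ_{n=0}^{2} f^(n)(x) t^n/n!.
- t^{2} \left(9 x + 2\right) - t x \left(9 x + 4\right) - 3 x^{3} - 2 x^{2} + 5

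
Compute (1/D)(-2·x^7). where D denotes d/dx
- \frac{x^{8}}{4}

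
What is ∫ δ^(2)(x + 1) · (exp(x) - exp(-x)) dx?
- 2 \sinh{\left(1 \right)}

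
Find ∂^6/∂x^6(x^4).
0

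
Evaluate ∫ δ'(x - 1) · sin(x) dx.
- \cos{\left(1 \right)}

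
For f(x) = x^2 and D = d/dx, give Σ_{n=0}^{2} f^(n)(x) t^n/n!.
t^{2} + 2 t x + x^{2}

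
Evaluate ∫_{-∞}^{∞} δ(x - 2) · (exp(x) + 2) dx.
2 + e^{2}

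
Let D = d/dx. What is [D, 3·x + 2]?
3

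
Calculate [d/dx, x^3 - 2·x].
3 x^{2} - 2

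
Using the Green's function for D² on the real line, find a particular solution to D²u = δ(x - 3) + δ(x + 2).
\frac{|x - 3|}{2} + \frac{|x + 2|}{2}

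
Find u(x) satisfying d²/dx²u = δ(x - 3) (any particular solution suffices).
\frac{|x - 3|}{2}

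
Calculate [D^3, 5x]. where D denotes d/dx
15D^{2}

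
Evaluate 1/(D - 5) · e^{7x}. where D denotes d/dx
\frac{e^{7 x}}{2}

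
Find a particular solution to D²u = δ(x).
\frac{|x|}{2}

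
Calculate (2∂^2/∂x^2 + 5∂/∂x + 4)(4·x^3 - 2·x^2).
16 x^{3} + 52 x^{2} + 28 x - 8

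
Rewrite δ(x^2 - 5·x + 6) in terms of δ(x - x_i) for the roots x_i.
\frac{\delta(x - 3) + \delta(x - 2)}{1}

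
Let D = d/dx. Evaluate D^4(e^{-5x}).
625 e^{- 5 x}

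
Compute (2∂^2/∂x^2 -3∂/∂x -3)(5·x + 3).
- 15 x - 24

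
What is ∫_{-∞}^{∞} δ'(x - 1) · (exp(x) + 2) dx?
- e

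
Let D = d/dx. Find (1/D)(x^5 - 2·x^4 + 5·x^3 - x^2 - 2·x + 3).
\frac{x^{6}}{6} - \frac{2 x^{5}}{5} + \frac{5 x^{4}}{4} - \frac{x^{3}}{3} - x^{2} + 3 x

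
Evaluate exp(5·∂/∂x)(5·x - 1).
5 x + 24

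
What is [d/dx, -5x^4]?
- 20 x^{3}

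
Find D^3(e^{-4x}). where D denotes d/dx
- 64 e^{- 4 x}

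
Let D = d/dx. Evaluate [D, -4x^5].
- 20 x^{4}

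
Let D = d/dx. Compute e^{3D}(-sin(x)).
- \sin{\left(x + 3 \right)}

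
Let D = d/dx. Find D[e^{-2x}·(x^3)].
x^{2} \left(3 - 2 x\right) e^{- 2 x}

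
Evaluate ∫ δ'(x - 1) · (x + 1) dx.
-1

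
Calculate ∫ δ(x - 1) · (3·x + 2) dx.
5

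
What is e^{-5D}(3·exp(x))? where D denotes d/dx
3 e^{x - 5}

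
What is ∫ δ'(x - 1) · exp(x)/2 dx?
- \frac{e}{2}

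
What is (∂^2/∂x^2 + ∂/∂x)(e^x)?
2 e^{x}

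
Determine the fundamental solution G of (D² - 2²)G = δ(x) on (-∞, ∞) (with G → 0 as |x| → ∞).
-\frac{e^{-2|x|}}{4}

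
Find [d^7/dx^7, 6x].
42\frac{d^{6}}{dx^{6}}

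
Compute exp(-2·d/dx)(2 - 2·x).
6 - 2 x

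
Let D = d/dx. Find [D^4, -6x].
-24D^{3}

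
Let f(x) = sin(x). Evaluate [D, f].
\cos{\left(x \right)}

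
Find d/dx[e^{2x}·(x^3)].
x^{2} \left(2 x + 3\right) e^{2 x}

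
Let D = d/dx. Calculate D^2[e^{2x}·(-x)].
4 \left(- x - 1\right) e^{2 x}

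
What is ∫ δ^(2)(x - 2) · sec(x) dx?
\left(1 + 2 \tan^{2}{\left(2 \right)}\right) \sec{\left(2 \right)}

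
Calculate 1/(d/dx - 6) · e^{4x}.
- \frac{e^{4 x}}{2}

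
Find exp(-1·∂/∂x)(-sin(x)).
- \sin{\left(x - 1 \right)}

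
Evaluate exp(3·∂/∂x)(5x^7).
5 x^{7} + 105 x^{6} + 945 x^{5} + 4725 x^{4} + 14175 x^{3} + 25515 x^{2} + 25515 x + 10935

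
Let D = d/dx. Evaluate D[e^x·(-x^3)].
x^{2} \left(- x - 3\right) e^{x}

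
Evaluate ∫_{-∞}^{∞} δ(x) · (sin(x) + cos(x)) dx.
1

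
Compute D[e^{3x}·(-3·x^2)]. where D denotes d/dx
3 x \left(- 3 x - 2\right) e^{3 x}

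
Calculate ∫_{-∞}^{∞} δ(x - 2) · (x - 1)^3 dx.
1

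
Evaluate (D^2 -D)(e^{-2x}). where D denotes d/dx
6 e^{- 2 x}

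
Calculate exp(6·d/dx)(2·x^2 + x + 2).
2 x^{2} + 25 x + 80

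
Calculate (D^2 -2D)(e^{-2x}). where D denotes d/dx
8 e^{- 2 x}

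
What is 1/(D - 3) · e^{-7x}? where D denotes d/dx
- \frac{e^{- 7 x}}{10}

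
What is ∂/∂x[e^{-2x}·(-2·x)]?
2 \left(2 x - 1\right) e^{- 2 x}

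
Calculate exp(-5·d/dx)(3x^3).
3 x^{3} - 45 x^{2} + 225 x - 375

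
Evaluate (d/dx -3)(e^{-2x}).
- 5 e^{- 2 x}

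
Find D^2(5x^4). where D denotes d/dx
60 x^{2}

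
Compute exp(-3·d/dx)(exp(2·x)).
e^{2 x - 6}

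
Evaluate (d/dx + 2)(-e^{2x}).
- 4 e^{2 x}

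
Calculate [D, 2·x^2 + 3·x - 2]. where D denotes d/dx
4 x + 3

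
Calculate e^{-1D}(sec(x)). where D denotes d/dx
\sec{\left(x - 1 \right)}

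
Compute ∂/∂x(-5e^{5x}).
- 25 e^{5 x}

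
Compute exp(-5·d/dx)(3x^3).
3 x^{3} - 45 x^{2} + 225 x - 375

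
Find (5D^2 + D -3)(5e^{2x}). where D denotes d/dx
95 e^{2 x}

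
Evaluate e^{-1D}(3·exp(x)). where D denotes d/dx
3 e^{x - 1}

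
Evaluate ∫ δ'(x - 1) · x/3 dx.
- \frac{1}{3}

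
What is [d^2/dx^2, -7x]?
-14\frac{d}{dx}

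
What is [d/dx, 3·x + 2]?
3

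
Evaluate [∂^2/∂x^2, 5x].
10\frac{d}{dx}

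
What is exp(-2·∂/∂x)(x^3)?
x^{3} - 6 x^{2} + 12 x - 8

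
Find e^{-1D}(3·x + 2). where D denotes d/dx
3 x - 1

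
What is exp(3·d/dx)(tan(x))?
\tan{\left(x + 3 \right)}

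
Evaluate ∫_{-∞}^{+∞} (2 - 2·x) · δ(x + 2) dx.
6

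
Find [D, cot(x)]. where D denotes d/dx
- \frac{1}{\sin^{2}{\left(x \right)}}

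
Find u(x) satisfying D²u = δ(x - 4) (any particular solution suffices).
\frac{|x - 4|}{2}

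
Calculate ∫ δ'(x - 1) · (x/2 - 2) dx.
- \frac{1}{2}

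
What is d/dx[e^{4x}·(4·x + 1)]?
\left(16 x + 8\right) e^{4 x}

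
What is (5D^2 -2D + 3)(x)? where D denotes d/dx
3 x - 2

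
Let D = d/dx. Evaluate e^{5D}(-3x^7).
- 3 x^{7} - 105 x^{6} - 1575 x^{5} - 13125 x^{4} - 65625 x^{3} - 196875 x^{2} - 328125 x - 234375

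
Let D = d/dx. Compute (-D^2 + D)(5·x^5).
25 x^{3} \left(x - 4\right)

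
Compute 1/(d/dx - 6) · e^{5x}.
- e^{5 x}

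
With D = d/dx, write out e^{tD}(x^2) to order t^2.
t^{2} + 2 t x + x^{2}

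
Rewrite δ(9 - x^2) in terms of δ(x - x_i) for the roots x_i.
\frac{\delta(x - 3) + \delta(x + 3)}{6}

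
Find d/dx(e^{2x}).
2 e^{2 x}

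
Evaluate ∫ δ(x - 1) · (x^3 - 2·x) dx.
-1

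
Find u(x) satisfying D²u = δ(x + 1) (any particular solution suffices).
\frac{|x + 1|}{2}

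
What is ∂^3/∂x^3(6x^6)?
720 x^{3}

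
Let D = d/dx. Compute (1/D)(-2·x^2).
- \frac{2 x^{3}}{3}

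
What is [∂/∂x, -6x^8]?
- 48 x^{7}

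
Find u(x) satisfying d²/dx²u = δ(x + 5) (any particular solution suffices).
\frac{|x + 5|}{2}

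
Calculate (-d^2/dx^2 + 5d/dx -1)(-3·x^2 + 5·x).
3 x^{2} - 35 x + 31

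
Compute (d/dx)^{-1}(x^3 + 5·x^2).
\frac{x^{4}}{4} + \frac{5 x^{3}}{3}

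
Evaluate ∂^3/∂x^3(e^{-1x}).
- e^{- x}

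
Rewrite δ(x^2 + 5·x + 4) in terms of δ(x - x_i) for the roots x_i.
\frac{\delta(x + 1) + \delta(x + 4)}{3}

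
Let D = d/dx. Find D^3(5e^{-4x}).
- 320 e^{- 4 x}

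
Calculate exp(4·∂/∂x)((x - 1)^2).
x^{2} + 6 x + 9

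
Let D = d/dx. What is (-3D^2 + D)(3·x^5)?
15 x^{3} \left(x - 12\right)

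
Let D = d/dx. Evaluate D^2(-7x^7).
- 294 x^{5}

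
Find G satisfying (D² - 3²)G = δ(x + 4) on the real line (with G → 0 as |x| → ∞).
-\frac{e^{-3|x + 4|}}{6}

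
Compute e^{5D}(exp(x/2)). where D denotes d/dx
e^{\frac{x}{2} + \frac{5}{2}}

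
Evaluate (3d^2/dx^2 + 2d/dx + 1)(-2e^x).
- 12 e^{x}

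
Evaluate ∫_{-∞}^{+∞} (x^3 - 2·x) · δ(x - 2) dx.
4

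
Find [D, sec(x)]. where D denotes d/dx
\tan{\left(x \right)} \sec{\left(x \right)}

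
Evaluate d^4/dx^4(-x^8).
- 1680 x^{4}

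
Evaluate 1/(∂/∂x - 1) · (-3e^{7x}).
- \frac{e^{7 x}}{2}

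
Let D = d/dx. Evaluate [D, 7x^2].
14 x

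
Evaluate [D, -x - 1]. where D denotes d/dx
-1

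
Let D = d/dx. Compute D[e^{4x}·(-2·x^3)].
x^{2} \left(- 8 x - 6\right) e^{4 x}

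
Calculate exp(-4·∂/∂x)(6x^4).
6 x^{4} - 96 x^{3} + 576 x^{2} - 1536 x + 1536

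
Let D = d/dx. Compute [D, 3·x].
3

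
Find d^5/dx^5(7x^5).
840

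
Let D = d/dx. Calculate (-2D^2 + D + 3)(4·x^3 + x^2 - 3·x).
12 x^{3} + 15 x^{2} - 55 x - 7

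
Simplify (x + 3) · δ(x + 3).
0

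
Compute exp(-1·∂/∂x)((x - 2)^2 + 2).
x^{2} - 6 x + 11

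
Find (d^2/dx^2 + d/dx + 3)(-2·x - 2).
- 6 x - 8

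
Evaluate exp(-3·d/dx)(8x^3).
8 x^{3} - 72 x^{2} + 216 x - 216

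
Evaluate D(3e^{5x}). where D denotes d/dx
15 e^{5 x}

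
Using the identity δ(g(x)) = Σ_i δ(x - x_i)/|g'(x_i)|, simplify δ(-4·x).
\frac{\delta(x)}{4}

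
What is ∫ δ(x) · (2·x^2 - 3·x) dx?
0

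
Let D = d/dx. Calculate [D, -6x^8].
- 48 x^{7}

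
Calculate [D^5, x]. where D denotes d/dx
5D^{4}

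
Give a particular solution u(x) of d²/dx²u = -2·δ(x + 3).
-|x + 3|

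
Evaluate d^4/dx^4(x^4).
24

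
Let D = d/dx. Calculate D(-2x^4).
- 8 x^{3}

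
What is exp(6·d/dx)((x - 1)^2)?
x^{2} + 10 x + 25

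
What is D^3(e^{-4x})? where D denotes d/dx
- 64 e^{- 4 x}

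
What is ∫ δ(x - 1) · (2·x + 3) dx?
5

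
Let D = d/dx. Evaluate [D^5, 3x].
15D^{4}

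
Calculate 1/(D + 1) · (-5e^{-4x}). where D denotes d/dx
\frac{5 e^{- 4 x}}{3}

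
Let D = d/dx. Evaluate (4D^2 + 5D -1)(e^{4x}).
83 e^{4 x}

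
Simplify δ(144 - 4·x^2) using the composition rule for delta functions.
\frac{\delta(x - 6) + \delta(x + 6)}{48}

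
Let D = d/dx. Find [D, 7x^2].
14 x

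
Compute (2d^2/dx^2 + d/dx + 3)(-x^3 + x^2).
- 3 x^{3} - 10 x + 4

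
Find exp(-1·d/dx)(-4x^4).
- 4 x^{4} + 16 x^{3} - 24 x^{2} + 16 x - 4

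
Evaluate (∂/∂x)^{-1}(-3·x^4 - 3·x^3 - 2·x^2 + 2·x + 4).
- \frac{3 x^{5}}{5} - \frac{3 x^{4}}{4} - \frac{2 x^{3}}{3} + x^{2} + 4 x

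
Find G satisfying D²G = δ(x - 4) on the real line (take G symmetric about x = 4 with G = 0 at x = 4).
\frac{|x - 4|}{2}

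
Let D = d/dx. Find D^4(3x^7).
2520 x^{3}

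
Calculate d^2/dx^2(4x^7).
168 x^{5}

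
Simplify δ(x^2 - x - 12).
\frac{\delta(x + 3) + \delta(x - 4)}{7}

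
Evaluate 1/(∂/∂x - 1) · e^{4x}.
\frac{e^{4 x}}{3}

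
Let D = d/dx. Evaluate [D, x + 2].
1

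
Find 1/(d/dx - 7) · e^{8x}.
e^{8 x}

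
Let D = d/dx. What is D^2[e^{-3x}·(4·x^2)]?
4 \left(9 x^{2} - 12 x + 2\right) e^{- 3 x}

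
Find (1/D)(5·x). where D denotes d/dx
\frac{5 x^{2}}{2}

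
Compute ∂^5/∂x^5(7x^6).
5040 x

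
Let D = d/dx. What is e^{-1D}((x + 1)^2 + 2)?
x^{2} + 2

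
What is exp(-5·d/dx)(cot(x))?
\cot{\left(x - 5 \right)}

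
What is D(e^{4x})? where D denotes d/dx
4 e^{4 x}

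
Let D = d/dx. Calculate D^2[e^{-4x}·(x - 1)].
8 \left(2 x - 3\right) e^{- 4 x}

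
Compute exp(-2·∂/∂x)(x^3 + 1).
x^{3} - 6 x^{2} + 12 x - 7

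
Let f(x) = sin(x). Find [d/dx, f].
\cos{\left(x \right)}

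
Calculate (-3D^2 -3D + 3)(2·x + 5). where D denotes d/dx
6 x + 9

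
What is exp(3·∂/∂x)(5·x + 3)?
5 x + 18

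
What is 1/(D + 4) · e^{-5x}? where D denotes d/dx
- e^{- 5 x}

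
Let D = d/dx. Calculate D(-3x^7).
- 21 x^{6}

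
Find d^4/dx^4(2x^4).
48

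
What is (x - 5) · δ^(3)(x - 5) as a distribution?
-3\delta^{(2)}(x - 5)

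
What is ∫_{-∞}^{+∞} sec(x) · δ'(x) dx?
0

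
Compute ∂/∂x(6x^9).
54 x^{8}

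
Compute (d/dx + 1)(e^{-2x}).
- e^{- 2 x}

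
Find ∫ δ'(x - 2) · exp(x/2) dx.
- \frac{e}{2}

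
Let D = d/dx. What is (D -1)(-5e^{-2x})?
15 e^{- 2 x}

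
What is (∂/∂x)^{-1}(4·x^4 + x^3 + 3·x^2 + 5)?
\frac{4 x^{5}}{5} + \frac{x^{4}}{4} + x^{3} + 5 x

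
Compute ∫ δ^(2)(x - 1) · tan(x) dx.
2 \tan{\left(1 \right)} + 2 \tan^{3}{\left(1 \right)}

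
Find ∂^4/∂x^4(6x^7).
5040 x^{3}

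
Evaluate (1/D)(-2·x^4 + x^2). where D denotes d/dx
- \frac{2 x^{5}}{5} + \frac{x^{3}}{3}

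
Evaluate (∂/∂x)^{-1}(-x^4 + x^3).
- \frac{x^{5}}{5} + \frac{x^{4}}{4}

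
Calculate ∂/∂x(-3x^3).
- 9 x^{2}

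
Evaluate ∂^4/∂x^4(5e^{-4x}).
1280 e^{- 4 x}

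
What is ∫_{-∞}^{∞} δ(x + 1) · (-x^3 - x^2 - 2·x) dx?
2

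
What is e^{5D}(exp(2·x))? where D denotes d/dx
e^{2 x + 10}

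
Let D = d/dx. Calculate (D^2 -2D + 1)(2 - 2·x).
6 - 2 x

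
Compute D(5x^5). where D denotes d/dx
25 x^{4}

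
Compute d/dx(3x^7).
21 x^{6}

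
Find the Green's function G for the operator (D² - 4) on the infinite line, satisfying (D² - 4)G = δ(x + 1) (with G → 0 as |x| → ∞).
-\frac{e^{-2|x + 1|}}{4}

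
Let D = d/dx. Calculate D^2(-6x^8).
- 336 x^{6}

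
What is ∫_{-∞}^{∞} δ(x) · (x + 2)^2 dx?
4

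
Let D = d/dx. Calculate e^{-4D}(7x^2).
7 x^{2} - 56 x + 112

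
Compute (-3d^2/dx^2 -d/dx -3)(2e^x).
- 14 e^{x}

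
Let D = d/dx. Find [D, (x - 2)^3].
3 \left(x - 2\right)^{2}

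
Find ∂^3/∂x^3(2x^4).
48 x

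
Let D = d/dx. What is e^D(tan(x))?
\tan{\left(x + 1 \right)}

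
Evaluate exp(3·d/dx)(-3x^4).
- 3 x^{4} - 36 x^{3} - 162 x^{2} - 324 x - 243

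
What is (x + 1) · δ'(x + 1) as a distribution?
-\delta(x + 1)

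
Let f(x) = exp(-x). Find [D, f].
- e^{- x}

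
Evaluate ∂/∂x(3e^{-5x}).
- 15 e^{- 5 x}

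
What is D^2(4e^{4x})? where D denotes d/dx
64 e^{4 x}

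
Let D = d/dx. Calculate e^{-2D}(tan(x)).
\tan{\left(x - 2 \right)}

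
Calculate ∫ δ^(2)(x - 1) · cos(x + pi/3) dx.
- \cos{\left(1 + \frac{\pi}{3} \right)}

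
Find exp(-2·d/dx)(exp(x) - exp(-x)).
- e^{2 - x} + e^{x - 2}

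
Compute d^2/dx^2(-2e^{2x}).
- 8 e^{2 x}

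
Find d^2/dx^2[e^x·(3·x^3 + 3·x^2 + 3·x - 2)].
\left(3 x^{3} + 21 x^{2} + 33 x + 10\right) e^{x}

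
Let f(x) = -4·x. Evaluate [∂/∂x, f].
-4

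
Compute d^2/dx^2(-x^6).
- 30 x^{4}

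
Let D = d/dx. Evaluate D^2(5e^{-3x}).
45 e^{- 3 x}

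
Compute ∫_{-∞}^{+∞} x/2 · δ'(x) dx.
- \frac{1}{2}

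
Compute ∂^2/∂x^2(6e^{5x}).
150 e^{5 x}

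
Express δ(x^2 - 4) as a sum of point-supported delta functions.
\frac{\delta(x - 2) + \delta(x + 2)}{4}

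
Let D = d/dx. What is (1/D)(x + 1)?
\frac{x^{2}}{2} + x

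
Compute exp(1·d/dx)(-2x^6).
- 2 x^{6} - 12 x^{5} - 30 x^{4} - 40 x^{3} - 30 x^{2} - 12 x - 2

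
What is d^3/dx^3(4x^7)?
840 x^{4}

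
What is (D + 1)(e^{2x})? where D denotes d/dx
3 e^{2 x}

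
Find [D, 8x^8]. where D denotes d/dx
64 x^{7}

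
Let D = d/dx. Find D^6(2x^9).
120960 x^{3}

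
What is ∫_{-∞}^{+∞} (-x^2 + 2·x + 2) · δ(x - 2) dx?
2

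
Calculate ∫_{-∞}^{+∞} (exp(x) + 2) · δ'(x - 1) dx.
- e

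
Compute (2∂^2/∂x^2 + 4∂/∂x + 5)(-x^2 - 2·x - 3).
- 5 x^{2} - 18 x - 27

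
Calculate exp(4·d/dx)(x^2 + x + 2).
x^{2} + 9 x + 22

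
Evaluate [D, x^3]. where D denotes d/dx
3 x^{2}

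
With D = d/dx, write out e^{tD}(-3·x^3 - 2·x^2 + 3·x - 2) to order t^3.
- 3 t^{3} - t^{2} \left(9 x + 2\right) - t \left(9 x^{2} + 4 x - 3\right) - 3 x^{3} - 2 x^{2} + 3 x - 2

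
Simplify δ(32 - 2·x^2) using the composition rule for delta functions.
\frac{\delta(x - 4) + \delta(x + 4)}{16}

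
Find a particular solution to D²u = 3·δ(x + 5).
\frac{3|x + 5|}{2}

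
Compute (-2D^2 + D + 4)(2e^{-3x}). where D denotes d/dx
- 34 e^{- 3 x}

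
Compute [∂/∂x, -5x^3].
- 15 x^{2}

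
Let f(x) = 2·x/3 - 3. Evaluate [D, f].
\frac{2}{3}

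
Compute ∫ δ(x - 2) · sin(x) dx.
\sin{\left(2 \right)}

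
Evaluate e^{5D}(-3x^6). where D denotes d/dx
- 3 x^{6} - 90 x^{5} - 1125 x^{4} - 7500 x^{3} - 28125 x^{2} - 56250 x - 46875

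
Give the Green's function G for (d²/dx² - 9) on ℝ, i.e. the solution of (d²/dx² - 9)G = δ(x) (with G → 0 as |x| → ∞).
-\frac{e^{-3|x|}}{6}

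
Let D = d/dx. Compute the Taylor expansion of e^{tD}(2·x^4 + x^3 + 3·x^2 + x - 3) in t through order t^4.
2 t^{4} + t^{3} \left(8 x + 1\right) + 3 t^{2} \left(4 x^{2} + x + 1\right) + t \left(8 x^{3} + 3 x^{2} + 6 x + 1\right) + 2 x^{4} + x^{3} + 3 x^{2} + x - 3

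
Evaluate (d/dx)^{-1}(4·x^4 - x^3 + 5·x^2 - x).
\frac{4 x^{5}}{5} - \frac{x^{4}}{4} + \frac{5 x^{3}}{3} - \frac{x^{2}}{2}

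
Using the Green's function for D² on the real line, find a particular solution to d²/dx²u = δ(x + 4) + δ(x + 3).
\frac{|x + 4|}{2} + \frac{|x + 3|}{2}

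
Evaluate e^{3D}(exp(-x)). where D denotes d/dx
e^{- x - 3}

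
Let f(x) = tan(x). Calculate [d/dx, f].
\frac{1}{\cos^{2}{\left(x \right)}}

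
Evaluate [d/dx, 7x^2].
14 x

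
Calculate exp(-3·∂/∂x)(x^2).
x^{2} - 6 x + 9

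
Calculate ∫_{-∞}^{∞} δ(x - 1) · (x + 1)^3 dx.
8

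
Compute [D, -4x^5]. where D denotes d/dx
- 20 x^{4}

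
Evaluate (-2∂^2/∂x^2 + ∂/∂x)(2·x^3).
6 x \left(x - 4\right)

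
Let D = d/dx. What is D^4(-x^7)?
- 840 x^{3}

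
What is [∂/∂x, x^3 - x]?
3 x^{2} - 1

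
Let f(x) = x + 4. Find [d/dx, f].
1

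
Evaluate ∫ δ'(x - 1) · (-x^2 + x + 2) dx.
1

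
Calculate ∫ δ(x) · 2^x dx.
1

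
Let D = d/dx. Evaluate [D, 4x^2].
8 x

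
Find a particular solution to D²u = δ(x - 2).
\frac{|x - 2|}{2}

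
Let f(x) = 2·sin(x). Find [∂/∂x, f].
2 \cos{\left(x \right)}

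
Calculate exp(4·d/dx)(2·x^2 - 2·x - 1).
2 x^{2} + 14 x + 23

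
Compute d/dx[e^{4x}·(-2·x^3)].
x^{2} \left(- 8 x - 6\right) e^{4 x}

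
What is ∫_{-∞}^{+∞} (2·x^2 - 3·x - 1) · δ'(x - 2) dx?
-5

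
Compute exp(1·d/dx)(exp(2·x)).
e^{2 x + 2}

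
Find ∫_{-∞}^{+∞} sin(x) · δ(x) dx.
0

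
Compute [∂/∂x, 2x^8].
16 x^{7}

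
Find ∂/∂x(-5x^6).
- 30 x^{5}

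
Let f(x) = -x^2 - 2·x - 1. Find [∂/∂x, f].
- 2 x - 2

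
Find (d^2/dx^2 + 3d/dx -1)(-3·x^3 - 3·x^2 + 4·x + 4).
3 x^{3} - 24 x^{2} - 40 x + 2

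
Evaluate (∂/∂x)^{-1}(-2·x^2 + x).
- \frac{2 x^{3}}{3} + \frac{x^{2}}{2}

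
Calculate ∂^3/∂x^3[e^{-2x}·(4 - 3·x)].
4 \left(6 x - 17\right) e^{- 2 x}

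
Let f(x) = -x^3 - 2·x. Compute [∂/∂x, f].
- 3 x^{2} - 2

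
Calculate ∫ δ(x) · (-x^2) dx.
0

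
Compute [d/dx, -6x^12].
- 72 x^{11}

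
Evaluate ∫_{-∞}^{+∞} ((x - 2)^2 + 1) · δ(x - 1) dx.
2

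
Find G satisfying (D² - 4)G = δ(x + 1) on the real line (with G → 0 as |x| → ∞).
-\frac{e^{-2|x + 1|}}{4}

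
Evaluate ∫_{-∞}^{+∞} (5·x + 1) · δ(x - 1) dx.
6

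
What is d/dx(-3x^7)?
- 21 x^{6}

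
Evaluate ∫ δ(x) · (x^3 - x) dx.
0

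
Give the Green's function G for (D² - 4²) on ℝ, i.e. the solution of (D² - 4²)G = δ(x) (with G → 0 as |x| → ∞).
-\frac{e^{-4|x|}}{8}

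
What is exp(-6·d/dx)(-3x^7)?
- 3 x^{7} + 126 x^{6} - 2268 x^{5} + 22680 x^{4} - 136080 x^{3} + 489888 x^{2} - 979776 x + 839808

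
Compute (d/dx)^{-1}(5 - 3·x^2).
- x^{3} + 5 x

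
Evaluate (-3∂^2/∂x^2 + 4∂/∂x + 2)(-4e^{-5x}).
372 e^{- 5 x}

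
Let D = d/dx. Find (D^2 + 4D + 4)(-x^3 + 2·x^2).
- 4 x^{3} - 4 x^{2} + 10 x + 4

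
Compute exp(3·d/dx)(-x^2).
- x^{2} - 6 x - 9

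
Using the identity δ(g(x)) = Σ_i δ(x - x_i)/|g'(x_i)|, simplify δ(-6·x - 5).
\frac{\delta(x + 5/6)}{6}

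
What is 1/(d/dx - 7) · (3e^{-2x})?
- \frac{e^{- 2 x}}{3}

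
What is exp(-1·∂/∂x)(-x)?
1 - x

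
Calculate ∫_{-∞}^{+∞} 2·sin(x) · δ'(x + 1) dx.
- 2 \cos{\left(1 \right)}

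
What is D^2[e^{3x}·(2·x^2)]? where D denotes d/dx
\left(18 x^{2} + 24 x + 4\right) e^{3 x}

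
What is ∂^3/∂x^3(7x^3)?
42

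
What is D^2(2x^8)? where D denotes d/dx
112 x^{6}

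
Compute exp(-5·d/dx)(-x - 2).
3 - x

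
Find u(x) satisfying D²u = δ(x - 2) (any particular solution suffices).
\frac{|x - 2|}{2}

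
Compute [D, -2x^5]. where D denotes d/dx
- 10 x^{4}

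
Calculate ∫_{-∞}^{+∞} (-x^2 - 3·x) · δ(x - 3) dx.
-18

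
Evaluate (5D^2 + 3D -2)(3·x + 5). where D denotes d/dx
- 6 x - 1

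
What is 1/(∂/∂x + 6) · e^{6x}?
\frac{e^{6 x}}{12}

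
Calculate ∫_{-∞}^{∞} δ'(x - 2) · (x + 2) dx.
-1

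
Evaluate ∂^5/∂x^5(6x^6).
4320 x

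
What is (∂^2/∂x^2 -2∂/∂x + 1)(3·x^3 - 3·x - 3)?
3 x^{3} - 18 x^{2} + 15 x + 3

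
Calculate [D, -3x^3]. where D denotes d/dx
- 9 x^{2}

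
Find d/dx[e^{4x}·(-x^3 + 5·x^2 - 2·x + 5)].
\left(- 4 x^{3} + 17 x^{2} + 2 x + 18\right) e^{4 x}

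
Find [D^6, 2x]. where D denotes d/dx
12D^{5}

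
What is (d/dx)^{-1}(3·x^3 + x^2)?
\frac{3 x^{4}}{4} + \frac{x^{3}}{3}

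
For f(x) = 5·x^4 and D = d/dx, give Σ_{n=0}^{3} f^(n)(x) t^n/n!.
5 x \left(4 t^{3} + 6 t^{2} x + 4 t x^{2} + x^{3}\right)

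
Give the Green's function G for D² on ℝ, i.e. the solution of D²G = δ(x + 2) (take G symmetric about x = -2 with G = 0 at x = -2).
\frac{|x + 2|}{2}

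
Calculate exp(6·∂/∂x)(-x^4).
- x^{4} - 24 x^{3} - 216 x^{2} - 864 x - 1296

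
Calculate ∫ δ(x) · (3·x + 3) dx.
3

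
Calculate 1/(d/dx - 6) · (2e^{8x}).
e^{8 x}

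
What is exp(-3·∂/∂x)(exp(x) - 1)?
e^{x - 3} - 1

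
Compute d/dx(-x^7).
- 7 x^{6}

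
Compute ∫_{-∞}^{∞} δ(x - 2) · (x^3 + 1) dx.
9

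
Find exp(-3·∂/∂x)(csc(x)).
\csc{\left(x - 3 \right)}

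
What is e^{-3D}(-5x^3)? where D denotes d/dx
- 5 x^{3} + 45 x^{2} - 135 x + 135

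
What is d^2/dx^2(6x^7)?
252 x^{5}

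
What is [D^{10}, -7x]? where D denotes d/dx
-70D^{9}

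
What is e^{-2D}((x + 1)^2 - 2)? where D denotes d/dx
x^{2} - 2 x - 1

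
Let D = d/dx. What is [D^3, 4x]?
12D^{2}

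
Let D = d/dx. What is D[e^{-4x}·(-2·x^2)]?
4 x \left(2 x - 1\right) e^{- 4 x}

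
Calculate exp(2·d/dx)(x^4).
x^{4} + 8 x^{3} + 24 x^{2} + 32 x + 16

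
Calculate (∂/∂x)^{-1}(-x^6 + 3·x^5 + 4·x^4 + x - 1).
- \frac{x^{7}}{7} + \frac{x^{6}}{2} + \frac{4 x^{5}}{5} + \frac{x^{2}}{2} - x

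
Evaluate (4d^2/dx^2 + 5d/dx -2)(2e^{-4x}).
84 e^{- 4 x}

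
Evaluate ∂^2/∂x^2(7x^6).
210 x^{4}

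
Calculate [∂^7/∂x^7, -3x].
-21\frac{d^{6}}{dx^{6}}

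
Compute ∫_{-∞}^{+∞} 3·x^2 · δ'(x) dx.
0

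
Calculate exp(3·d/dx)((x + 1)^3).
x^{3} + 12 x^{2} + 48 x + 64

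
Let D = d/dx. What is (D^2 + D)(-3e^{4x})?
- 60 e^{4 x}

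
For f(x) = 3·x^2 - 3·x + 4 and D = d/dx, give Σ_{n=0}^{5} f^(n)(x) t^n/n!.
3 t^{2} + 3 t \left(2 x - 1\right) + 3 x^{2} - 3 x + 4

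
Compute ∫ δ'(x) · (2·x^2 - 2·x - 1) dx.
2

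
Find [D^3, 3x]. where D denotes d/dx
9D^{2}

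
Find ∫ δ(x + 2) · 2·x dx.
-4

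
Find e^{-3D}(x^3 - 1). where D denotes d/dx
x^{3} - 9 x^{2} + 27 x - 28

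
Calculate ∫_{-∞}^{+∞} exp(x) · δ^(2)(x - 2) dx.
e^{2}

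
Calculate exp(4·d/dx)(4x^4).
4 x^{4} + 64 x^{3} + 384 x^{2} + 1024 x + 1024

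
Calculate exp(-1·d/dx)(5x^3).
5 x^{3} - 15 x^{2} + 15 x - 5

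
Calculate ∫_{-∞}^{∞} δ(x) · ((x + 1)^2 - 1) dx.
0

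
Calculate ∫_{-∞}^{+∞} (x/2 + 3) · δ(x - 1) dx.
\frac{7}{2}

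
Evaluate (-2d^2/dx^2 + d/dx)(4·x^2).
8 x - 16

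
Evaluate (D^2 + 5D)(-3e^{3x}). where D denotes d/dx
- 72 e^{3 x}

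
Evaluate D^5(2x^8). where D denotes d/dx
13440 x^{3}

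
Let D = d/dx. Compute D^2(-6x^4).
- 72 x^{2}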